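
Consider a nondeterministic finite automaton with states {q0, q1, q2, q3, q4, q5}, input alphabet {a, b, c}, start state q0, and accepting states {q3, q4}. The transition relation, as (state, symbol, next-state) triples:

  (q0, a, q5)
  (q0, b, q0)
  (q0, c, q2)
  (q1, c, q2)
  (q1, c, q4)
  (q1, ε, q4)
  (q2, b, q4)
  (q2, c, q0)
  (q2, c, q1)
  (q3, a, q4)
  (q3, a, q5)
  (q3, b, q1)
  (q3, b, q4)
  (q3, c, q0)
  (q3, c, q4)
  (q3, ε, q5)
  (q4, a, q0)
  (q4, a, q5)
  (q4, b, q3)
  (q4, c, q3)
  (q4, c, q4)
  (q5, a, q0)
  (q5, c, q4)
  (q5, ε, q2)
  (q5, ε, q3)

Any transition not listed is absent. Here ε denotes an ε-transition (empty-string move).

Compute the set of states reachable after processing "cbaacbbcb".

Start in {q0}.
Read 'c': {q0} → {q2}.
Read 'b': {q2} → {q4}.
Read 'a': {q4} → {q0, q2, q3, q5}.
Read 'a': {q0, q2, q3, q5} → {q0, q2, q3, q4, q5}.
Read 'c': {q0, q2, q3, q4, q5} → {q0, q1, q2, q3, q4, q5}.
Read 'b': {q0, q1, q2, q3, q4, q5} → {q0, q1, q2, q3, q4, q5}.
Read 'b': {q0, q1, q2, q3, q4, q5} → {q0, q1, q2, q3, q4, q5}.
Read 'c': {q0, q1, q2, q3, q4, q5} → {q0, q1, q2, q3, q4, q5}.
Read 'b': {q0, q1, q2, q3, q4, q5} → {q0, q1, q2, q3, q4, q5}.

{q0, q1, q2, q3, q4, q5}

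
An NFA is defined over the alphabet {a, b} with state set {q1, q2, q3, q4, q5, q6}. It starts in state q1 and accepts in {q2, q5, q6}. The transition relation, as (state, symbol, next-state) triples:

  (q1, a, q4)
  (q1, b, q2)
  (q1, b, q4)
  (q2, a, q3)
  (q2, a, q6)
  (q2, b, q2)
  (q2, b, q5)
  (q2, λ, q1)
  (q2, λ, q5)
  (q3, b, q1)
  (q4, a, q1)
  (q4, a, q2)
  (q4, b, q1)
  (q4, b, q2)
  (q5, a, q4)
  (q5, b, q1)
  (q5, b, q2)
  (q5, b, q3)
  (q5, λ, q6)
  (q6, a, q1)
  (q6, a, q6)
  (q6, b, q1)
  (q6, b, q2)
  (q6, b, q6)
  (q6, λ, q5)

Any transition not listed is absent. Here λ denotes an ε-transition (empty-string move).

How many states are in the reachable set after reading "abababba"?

6

Start in {q1}.
Read 'a': q1→{q4}; now {q4}.
Read 'b': q4→{q1, q2}; union {q1, q2}; ε-closure = {q1, q2, q5, q6}.
Read 'a': q1→{q4}, q2→{q3, q6}, q5→{q4}, q6→{q1, q6}; union {q1, q3, q4, q6}; ε-closure = {q1, q3, q4, q5, q6}.
Read 'b': q1→{q2, q4}, q3→{q1}, q4→{q1, q2}, q5→{q1, q2, q3}, q6→{q1, q2, q6}; union {q1, q2, q3, q4, q6}; ε-closure = {q1, q2, q3, q4, q5, q6}.
Read 'a': q1→{q4}, q2→{q3, q6}, q3→∅, q4→{q1, q2}, q5→{q4}, q6→{q1, q6}; union {q1, q2, q3, q4, q6}; ε-closure = {q1, q2, q3, q4, q5, q6}.
Read 'b': q1→{q2, q4}, q2→{q2, q5}, q3→{q1}, q4→{q1, q2}, q5→{q1, q2, q3}, q6→{q1, q2, q6}; now {q1, q2, q3, q4, q5, q6}.
Read 'b': q1→{q2, q4}, q2→{q2, q5}, q3→{q1}, q4→{q1, q2}, q5→{q1, q2, q3}, q6→{q1, q2, q6}; now {q1, q2, q3, q4, q5, q6}.
Read 'a': q1→{q4}, q2→{q3, q6}, q3→∅, q4→{q1, q2}, q5→{q4}, q6→{q1, q6}; union {q1, q2, q3, q4, q6}; ε-closure = {q1, q2, q3, q4, q5, q6}.
That set has 6 states.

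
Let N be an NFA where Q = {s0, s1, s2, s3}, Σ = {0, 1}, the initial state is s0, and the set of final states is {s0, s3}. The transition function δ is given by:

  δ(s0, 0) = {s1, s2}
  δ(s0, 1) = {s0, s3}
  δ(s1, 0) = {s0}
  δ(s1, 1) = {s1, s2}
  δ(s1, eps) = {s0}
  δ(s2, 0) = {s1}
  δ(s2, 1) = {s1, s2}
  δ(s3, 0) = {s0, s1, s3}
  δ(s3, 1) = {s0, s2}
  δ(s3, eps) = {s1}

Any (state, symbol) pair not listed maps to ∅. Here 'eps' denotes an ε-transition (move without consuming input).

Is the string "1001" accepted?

Yes

Start in {s0}.
Read '1': s0→{s0, s3}; union {s0, s3}; ε-closure = {s0, s1, s3}.
Read '0': s0→{s1, s2}, s1→{s0}, s3→{s0, s1, s3}; now {s0, s1, s2, s3}.
Read '0': s0→{s1, s2}, s1→{s0}, s2→{s1}, s3→{s0, s1, s3}; now {s0, s1, s2, s3}.
Read '1': s0→{s0, s3}, s1→{s1, s2}, s2→{s1, s2}, s3→{s0, s2}; now {s0, s1, s2, s3}.
The final set {s0, s1, s2, s3} contains the accepting states s0, s3.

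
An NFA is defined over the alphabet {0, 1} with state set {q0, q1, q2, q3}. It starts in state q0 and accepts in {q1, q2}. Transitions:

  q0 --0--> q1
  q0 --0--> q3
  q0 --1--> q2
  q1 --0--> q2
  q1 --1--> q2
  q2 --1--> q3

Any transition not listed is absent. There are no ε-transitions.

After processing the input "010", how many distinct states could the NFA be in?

Start in {q0}.
Read '0': q0→{q1, q3}; now {q1, q3}.
Read '1': q1→{q2}, q3→∅; now {q2}.
Read '0': q2→∅; now ∅.
That set has 0 states.

0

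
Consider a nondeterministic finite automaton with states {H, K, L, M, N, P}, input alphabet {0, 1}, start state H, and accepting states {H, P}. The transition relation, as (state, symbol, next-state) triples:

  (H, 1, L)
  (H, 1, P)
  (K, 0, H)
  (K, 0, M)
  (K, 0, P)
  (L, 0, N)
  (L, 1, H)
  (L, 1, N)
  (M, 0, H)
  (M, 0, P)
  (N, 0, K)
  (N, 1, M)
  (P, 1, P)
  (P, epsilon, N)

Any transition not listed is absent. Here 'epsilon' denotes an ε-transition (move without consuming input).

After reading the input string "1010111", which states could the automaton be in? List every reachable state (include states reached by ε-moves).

Start in {H}.
Read '1': H→{L, P}; union {L, P}; ε-closure = {L, N, P}.
Read '0': L→{N}, N→{K}, P→∅; now {K, N}.
Read '1': K→∅, N→{M}; now {M}.
Read '0': M→{H, P}; union {H, P}; ε-closure = {H, N, P}.
Read '1': H→{L, P}, N→{M}, P→{P}; union {L, M, P}; ε-closure = {L, M, N, P}.
Read '1': L→{H, N}, M→∅, N→{M}, P→{P}; now {H, M, N, P}.
Read '1': H→{L, P}, M→∅, N→{M}, P→{P}; union {L, M, P}; ε-closure = {L, M, N, P}.

{L, M, N, P}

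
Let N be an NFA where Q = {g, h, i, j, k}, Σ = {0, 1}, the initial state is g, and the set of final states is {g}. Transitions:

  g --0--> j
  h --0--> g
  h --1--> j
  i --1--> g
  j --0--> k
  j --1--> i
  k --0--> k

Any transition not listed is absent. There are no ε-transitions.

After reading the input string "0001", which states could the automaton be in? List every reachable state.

∅

Start in {g}.
Read '0': g→{j}; now {j}.
Read '0': j→{k}; now {k}.
Read '0': k→{k}; now {k}.
Read '1': k→∅; now ∅.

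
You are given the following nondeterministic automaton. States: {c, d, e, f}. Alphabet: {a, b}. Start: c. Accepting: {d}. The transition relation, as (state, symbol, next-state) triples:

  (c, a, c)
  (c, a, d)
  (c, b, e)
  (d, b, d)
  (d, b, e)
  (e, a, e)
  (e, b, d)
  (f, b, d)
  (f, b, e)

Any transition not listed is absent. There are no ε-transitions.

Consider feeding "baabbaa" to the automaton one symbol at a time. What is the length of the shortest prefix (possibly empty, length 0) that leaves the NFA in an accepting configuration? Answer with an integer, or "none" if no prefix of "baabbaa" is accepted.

4

Start in {c}.
Read 'b': {c} → {e}.
Read 'a': {e} → {e}.
Read 'a': {e} → {e}.
Read 'b': {e} → {d}.
None of the earlier sets intersect F, but {d} does.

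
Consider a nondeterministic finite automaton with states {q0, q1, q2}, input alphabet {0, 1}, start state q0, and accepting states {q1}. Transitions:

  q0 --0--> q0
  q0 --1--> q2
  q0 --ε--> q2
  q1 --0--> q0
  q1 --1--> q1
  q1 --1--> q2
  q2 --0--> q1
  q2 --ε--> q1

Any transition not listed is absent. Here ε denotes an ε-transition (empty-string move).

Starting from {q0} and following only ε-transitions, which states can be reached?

{q0, q1, q2}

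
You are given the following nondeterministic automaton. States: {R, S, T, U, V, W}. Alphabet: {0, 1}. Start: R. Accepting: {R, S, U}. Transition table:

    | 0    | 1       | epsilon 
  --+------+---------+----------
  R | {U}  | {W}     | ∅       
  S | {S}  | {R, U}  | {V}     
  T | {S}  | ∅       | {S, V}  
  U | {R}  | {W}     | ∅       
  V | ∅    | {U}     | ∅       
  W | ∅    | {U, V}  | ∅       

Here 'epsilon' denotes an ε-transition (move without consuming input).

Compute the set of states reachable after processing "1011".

∅

Start in {R}.
Read '1': {R} → {W}.
Read '0': {W} → ∅.
The set is empty and remains empty for the remaining 2 symbols.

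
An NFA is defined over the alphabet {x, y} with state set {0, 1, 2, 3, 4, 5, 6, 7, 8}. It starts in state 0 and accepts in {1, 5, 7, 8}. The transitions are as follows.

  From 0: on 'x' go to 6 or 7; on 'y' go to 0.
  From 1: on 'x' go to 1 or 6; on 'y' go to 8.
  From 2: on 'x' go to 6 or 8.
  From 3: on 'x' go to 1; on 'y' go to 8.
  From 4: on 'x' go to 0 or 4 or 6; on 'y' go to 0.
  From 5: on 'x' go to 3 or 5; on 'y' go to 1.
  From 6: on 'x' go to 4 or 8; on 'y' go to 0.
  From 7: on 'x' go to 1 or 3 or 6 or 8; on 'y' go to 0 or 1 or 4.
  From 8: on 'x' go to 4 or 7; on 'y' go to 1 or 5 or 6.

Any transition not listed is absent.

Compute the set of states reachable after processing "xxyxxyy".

{0, 1, 5, 6, 8}

Start in {0}.
Read 'x': 0→{6, 7}; now {6, 7}.
Read 'x': 6→{4, 8}, 7→{1, 3, 6, 8}; now {1, 3, 4, 6, 8}.
Read 'y': 1→{8}, 3→{8}, 4→{0}, 6→{0}, 8→{1, 5, 6}; now {0, 1, 5, 6, 8}.
Read 'x': 0→{6, 7}, 1→{1, 6}, 5→{3, 5}, 6→{4, 8}, 8→{4, 7}; now {1, 3, 4, 5, 6, 7, 8}.
Read 'x': 1→{1, 6}, 3→{1}, 4→{0, 4, 6}, 5→{3, 5}, 6→{4, 8}, 7→{1, 3, 6, 8}, 8→{4, 7}; now {0, 1, 3, 4, 5, 6, 7, 8}.
Read 'y': 0→{0}, 1→{8}, 3→{8}, 4→{0}, 5→{1}, 6→{0}, 7→{0, 1, 4}, 8→{1, 5, 6}; now {0, 1, 4, 5, 6, 8}.
Read 'y': 0→{0}, 1→{8}, 4→{0}, 5→{1}, 6→{0}, 8→{1, 5, 6}; now {0, 1, 5, 6, 8}.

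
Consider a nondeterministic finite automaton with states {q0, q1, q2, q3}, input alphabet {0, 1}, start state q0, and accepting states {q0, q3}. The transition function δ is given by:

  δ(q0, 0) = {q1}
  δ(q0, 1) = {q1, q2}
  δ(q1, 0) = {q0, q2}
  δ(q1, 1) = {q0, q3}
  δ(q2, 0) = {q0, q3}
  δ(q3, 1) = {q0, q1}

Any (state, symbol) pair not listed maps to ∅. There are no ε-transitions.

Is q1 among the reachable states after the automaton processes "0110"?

Start in {q0}.
Read '0': {q0} → {q1}.
Read '1': {q1} → {q0, q3}.
Read '1': {q0, q3} → {q0, q1, q2}.
Read '0': {q0, q1, q2} → {q0, q1, q2, q3}.
State q1 is in {q0, q1, q2, q3}.

Yes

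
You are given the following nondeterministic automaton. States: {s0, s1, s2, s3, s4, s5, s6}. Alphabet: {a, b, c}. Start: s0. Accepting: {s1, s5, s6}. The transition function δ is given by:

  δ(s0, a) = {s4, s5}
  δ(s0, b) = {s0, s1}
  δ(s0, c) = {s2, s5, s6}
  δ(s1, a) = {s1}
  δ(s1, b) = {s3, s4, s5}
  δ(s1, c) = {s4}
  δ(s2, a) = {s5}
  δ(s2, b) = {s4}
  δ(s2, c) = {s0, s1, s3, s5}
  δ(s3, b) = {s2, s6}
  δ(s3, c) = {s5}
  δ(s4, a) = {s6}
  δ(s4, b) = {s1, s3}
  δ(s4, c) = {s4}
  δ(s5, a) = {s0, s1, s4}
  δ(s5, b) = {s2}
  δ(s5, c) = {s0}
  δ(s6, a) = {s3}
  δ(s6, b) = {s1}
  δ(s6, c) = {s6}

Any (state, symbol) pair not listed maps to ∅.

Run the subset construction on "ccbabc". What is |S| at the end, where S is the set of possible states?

7

Start in {s0}.
Read 'c': s0→{s2, s5, s6}; now {s2, s5, s6}.
Read 'c': s2→{s0, s1, s3, s5}, s5→{s0}, s6→{s6}; now {s0, s1, s3, s5, s6}.
Read 'b': s0→{s0, s1}, s1→{s3, s4, s5}, s3→{s2, s6}, s5→{s2}, s6→{s1}; now {s0, s1, s2, s3, s4, s5, s6}.
Read 'a': s0→{s4, s5}, s1→{s1}, s2→{s5}, s3→∅, s4→{s6}, s5→{s0, s1, s4}, s6→{s3}; now {s0, s1, s3, s4, s5, s6}.
Read 'b': s0→{s0, s1}, s1→{s3, s4, s5}, s3→{s2, s6}, s4→{s1, s3}, s5→{s2}, s6→{s1}; now {s0, s1, s2, s3, s4, s5, s6}.
Read 'c': s0→{s2, s5, s6}, s1→{s4}, s2→{s0, s1, s3, s5}, s3→{s5}, s4→{s4}, s5→{s0}, s6→{s6}; now {s0, s1, s2, s3, s4, s5, s6}.
That set has 7 states.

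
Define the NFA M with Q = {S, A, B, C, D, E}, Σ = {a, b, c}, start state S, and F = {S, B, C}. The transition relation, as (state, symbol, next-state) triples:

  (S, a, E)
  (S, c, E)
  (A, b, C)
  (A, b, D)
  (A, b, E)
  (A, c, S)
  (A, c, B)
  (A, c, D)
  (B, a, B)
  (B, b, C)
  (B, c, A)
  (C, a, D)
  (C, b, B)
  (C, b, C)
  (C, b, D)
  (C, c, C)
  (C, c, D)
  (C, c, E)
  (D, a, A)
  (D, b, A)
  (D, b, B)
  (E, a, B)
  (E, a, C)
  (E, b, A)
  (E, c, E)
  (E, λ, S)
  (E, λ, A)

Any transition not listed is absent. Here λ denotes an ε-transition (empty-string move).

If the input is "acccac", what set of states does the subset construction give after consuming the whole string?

{S, A, B, C, D, E}

Start in {S}.
Read 'a': S→{E}; union {E}; ε-closure = {S, A, E}.
Read 'c': S→{E}, A→{S, B, D}, E→{E}; union {S, B, D, E}; ε-closure = {S, A, B, D, E}.
Read 'c': S→{E}, A→{S, B, D}, B→{A}, D→∅, E→{E}; now {S, A, B, D, E}.
Read 'c': S→{E}, A→{S, B, D}, B→{A}, D→∅, E→{E}; now {S, A, B, D, E}.
Read 'a': S→{E}, A→∅, B→{B}, D→{A}, E→{B, C}; union {A, B, C, E}; ε-closure = {S, A, B, C, E}.
Read 'c': S→{E}, A→{S, B, D}, B→{A}, C→{C, D, E}, E→{E}; now {S, A, B, C, D, E}.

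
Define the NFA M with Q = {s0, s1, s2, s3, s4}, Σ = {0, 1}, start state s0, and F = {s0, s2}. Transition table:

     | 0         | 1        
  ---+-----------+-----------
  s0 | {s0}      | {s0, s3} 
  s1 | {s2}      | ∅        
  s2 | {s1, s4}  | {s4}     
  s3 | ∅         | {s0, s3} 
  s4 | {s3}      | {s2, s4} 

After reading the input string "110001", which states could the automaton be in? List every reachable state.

Start in {s0}.
Read '1': {s0} → {s0, s3}.
Read '1': {s0, s3} → {s0, s3}.
Read '0': {s0, s3} → {s0}.
Read '0': {s0} → {s0}.
Read '0': {s0} → {s0}.
Read '1': {s0} → {s0, s3}.

{s0, s3}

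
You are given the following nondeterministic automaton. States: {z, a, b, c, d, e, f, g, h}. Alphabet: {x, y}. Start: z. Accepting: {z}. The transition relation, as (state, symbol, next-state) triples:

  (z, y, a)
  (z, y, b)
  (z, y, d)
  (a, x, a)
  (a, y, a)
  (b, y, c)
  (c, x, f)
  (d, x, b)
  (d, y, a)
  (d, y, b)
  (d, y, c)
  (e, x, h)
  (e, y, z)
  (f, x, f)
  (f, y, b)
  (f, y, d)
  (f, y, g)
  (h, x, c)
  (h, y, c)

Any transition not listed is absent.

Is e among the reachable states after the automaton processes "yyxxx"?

Start in {z}.
Read 'y': {z} → {a, b, d}.
Read 'y': {a, b, d} → {a, b, c}.
Read 'x': {a, b, c} → {a, f}.
Read 'x': {a, f} → {a, f}.
Read 'x': {a, f} → {a, f}.
State e is not in {a, f}.

No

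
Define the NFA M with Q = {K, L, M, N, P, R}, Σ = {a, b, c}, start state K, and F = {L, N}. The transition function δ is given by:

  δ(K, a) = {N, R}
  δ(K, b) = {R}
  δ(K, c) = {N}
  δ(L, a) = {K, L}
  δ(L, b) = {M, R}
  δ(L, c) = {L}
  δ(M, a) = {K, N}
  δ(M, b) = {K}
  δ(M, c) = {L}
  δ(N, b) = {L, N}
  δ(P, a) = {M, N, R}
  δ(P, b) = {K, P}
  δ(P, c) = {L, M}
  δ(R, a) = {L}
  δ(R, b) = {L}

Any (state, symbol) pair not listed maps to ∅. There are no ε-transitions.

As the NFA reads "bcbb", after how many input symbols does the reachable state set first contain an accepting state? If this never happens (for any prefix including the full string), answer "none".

none

Start in {K}.
Read 'b': K→{R}; now {R}.
Read 'c': R→∅; now ∅.
The set is empty and remains empty for the remaining 2 symbols.
No reachable set along the way intersects F.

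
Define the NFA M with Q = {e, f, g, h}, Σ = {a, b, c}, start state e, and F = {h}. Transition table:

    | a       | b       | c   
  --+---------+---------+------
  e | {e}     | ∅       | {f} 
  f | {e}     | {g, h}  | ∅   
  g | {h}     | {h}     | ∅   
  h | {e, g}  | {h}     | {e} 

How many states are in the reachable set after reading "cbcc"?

Start in {e}.
Read 'c': e→{f}; now {f}.
Read 'b': f→{g, h}; now {g, h}.
Read 'c': g→∅, h→{e}; now {e}.
Read 'c': e→{f}; now {f}.
That set has 1 state.

1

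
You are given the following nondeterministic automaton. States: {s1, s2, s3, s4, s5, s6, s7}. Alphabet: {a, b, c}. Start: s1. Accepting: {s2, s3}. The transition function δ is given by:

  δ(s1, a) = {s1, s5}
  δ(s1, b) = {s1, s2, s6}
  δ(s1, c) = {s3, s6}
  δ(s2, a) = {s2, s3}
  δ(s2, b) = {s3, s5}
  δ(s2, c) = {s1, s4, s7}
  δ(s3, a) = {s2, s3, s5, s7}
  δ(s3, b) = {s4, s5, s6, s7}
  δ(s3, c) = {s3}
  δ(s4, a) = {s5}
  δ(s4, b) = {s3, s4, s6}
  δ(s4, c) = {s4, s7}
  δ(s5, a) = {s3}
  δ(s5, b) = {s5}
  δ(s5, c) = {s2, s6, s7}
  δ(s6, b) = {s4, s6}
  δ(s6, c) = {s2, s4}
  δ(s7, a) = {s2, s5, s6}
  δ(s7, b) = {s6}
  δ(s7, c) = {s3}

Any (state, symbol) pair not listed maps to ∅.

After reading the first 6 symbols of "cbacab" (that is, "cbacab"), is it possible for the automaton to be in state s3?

Start in {s1}.
Read 'c': {s1} → {s3, s6}.
Read 'b': {s3, s6} → {s4, s5, s6, s7}.
Read 'a': {s4, s5, s6, s7} → {s2, s3, s5, s6}.
Read 'c': {s2, s3, s5, s6} → {s1, s2, s3, s4, s6, s7}.
Read 'a': {s1, s2, s3, s4, s6, s7} → {s1, s2, s3, s5, s6, s7}.
Read 'b': {s1, s2, s3, s5, s6, s7} → {s1, s2, s3, s4, s5, s6, s7}.
State s3 is in {s1, s2, s3, s4, s5, s6, s7}.

Yes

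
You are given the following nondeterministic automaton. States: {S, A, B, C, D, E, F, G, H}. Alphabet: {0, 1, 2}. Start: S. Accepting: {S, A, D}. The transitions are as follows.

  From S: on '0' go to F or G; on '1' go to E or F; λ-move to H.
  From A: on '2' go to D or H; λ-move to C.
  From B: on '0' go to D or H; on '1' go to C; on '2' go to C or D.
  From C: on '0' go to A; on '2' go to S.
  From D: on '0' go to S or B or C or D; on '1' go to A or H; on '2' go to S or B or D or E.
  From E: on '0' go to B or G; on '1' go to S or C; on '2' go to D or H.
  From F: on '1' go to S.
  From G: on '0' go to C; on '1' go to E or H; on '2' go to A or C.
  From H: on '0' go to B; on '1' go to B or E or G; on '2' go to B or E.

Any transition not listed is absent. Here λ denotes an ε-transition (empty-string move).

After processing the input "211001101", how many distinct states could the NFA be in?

Start: ε-closure({S}) = {S, H}.
Read '2': S→∅, H→{B, E}; now {B, E}.
Read '1': B→{C}, E→{S, C}; union {S, C}; ε-closure = {S, C, H}.
Read '1': S→{E, F}, C→∅, H→{B, E, G}; now {B, E, F, G}.
Read '0': B→{D, H}, E→{B, G}, F→∅, G→{C}; now {B, C, D, G, H}.
Read '0': B→{D, H}, C→{A}, D→{S, B, C, D}, G→{C}, H→{B}; now {S, A, B, C, D, H}.
Read '1': S→{E, F}, A→∅, B→{C}, C→∅, D→{A, H}, H→{B, E, G}; now {A, B, C, E, F, G, H}.
Read '1': A→∅, B→{C}, C→∅, E→{S, C}, F→{S}, G→{E, H}, H→{B, E, G}; now {S, B, C, E, G, H}.
Read '0': S→{F, G}, B→{D, H}, C→{A}, E→{B, G}, G→{C}, H→{B}; now {A, B, C, D, F, G, H}.
Read '1': A→∅, B→{C}, C→∅, D→{A, H}, F→{S}, G→{E, H}, H→{B, E, G}; now {S, A, B, C, E, G, H}.
That set has 7 states.

7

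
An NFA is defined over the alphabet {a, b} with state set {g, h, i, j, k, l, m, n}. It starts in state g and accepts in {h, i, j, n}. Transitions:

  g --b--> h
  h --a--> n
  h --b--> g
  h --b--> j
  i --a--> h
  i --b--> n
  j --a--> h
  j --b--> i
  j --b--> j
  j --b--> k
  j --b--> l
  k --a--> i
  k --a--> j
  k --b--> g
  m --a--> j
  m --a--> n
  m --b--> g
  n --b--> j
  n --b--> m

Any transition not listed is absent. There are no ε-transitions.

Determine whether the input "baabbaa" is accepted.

Start in {g}.
Read 'b': g→{h}; now {h}.
Read 'a': h→{n}; now {n}.
Read 'a': n→∅; now ∅.
The set is empty and remains empty for the remaining 4 symbols.
The final set ∅ contains no accepting state.

No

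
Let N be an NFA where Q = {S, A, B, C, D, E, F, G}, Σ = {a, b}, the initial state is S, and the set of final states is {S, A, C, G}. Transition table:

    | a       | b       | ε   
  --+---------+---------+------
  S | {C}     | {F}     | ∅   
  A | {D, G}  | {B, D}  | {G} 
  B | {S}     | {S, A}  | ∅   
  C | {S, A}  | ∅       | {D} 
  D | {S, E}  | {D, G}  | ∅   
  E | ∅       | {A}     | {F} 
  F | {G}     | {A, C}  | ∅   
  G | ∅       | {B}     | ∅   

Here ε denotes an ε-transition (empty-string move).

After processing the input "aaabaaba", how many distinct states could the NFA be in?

3

Start in {S}.
Read 'a': S→{C}; union {C}; ε-closure = {C, D}.
Read 'a': C→{S, A}, D→{S, E}; union {S, A, E}; ε-closure = {S, A, E, F, G}.
Read 'a': S→{C}, A→{D, G}, E→∅, F→{G}, G→∅; now {C, D, G}.
Read 'b': C→∅, D→{D, G}, G→{B}; now {B, D, G}.
Read 'a': B→{S}, D→{S, E}, G→∅; union {S, E}; ε-closure = {S, E, F}.
Read 'a': S→{C}, E→∅, F→{G}; union {C, G}; ε-closure = {C, D, G}.
Read 'b': C→∅, D→{D, G}, G→{B}; now {B, D, G}.
Read 'a': B→{S}, D→{S, E}, G→∅; union {S, E}; ε-closure = {S, E, F}.
That set has 3 states.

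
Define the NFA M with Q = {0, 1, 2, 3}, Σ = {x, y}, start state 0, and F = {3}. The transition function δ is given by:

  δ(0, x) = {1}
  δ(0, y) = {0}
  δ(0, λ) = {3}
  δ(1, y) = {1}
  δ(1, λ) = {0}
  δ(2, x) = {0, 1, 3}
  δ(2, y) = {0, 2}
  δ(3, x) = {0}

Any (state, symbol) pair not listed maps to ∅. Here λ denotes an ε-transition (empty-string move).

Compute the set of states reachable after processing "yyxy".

Start: ε-closure({0}) = {0, 3}.
Read 'y': 0→{0}, 3→∅; union {0}; ε-closure = {0, 3}.
Read 'y': 0→{0}, 3→∅; union {0}; ε-closure = {0, 3}.
Read 'x': 0→{1}, 3→{0}; union {0, 1}; ε-closure = {0, 1, 3}.
Read 'y': 0→{0}, 1→{1}, 3→∅; union {0, 1}; ε-closure = {0, 1, 3}.

{0, 1, 3}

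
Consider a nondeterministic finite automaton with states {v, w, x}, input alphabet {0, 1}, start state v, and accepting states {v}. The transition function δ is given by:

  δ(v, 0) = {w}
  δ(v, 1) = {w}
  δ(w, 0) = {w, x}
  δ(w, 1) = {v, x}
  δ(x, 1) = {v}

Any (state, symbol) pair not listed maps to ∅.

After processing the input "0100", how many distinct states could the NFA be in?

Start in {v}.
Read '0': v→{w}; now {w}.
Read '1': w→{v, x}; now {v, x}.
Read '0': v→{w}, x→∅; now {w}.
Read '0': w→{w, x}; now {w, x}.
That set has 2 states.

2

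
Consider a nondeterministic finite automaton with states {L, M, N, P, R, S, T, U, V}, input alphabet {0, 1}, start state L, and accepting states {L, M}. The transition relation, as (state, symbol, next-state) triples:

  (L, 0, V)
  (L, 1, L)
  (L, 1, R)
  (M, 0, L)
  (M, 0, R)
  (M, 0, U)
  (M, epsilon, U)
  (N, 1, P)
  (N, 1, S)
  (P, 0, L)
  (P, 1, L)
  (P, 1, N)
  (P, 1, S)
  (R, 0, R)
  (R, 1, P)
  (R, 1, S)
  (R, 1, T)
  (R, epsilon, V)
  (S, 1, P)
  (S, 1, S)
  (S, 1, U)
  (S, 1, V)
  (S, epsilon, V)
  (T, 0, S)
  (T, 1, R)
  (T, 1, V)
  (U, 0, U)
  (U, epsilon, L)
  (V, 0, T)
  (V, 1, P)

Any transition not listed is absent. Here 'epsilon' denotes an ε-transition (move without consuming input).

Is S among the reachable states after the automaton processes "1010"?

Start in {L}.
Read '1': L→{L, R}; union {L, R}; ε-closure = {L, R, V}.
Read '0': L→{V}, R→{R}, V→{T}; now {R, T, V}.
Read '1': R→{P, S, T}, T→{R, V}, V→{P}; now {P, R, S, T, V}.
Read '0': P→{L}, R→{R}, S→∅, T→{S}, V→{T}; union {L, R, S, T}; ε-closure = {L, R, S, T, V}.
State S is in {L, R, S, T, V}.

Yes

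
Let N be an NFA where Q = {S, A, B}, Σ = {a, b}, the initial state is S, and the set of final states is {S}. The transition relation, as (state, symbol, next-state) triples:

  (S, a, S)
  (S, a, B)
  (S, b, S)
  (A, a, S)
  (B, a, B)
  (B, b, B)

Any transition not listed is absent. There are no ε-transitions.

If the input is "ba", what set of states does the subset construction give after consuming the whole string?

Start in {S}.
Read 'b': {S} → {S}.
Read 'a': {S} → {S, B}.

{S, B}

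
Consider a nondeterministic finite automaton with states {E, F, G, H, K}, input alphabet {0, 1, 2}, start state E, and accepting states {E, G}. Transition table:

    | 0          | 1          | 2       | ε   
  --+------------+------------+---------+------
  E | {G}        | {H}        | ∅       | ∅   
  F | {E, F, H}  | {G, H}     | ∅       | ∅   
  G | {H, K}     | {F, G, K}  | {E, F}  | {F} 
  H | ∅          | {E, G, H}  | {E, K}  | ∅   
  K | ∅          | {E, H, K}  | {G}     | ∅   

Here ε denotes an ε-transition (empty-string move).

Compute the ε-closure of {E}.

{E}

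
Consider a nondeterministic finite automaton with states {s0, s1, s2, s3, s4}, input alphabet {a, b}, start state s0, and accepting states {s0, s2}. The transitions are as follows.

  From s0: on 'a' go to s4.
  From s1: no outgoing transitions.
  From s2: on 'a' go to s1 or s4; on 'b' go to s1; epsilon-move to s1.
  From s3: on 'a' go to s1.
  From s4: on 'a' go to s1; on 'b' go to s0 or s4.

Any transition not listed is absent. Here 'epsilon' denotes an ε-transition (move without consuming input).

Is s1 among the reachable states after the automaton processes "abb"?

No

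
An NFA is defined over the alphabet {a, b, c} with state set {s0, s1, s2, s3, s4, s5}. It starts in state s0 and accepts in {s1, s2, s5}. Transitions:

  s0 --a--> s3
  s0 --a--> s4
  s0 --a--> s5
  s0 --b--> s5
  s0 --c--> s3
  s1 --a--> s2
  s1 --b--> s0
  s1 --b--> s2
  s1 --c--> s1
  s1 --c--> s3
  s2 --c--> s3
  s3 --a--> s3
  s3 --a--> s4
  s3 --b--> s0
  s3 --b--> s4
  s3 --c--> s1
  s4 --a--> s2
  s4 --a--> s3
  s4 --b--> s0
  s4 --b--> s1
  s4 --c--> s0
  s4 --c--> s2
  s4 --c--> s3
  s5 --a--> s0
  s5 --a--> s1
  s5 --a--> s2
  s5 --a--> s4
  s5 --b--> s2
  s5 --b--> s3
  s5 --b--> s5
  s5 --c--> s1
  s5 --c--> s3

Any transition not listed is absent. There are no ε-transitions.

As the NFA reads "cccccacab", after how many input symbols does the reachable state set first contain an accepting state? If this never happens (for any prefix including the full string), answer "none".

Start in {s0}.
Read 'c': s0→{s3}; now {s3}.
Read 'c': s3→{s1}; now {s1}.
None of the earlier sets intersect F, but {s1} does.

2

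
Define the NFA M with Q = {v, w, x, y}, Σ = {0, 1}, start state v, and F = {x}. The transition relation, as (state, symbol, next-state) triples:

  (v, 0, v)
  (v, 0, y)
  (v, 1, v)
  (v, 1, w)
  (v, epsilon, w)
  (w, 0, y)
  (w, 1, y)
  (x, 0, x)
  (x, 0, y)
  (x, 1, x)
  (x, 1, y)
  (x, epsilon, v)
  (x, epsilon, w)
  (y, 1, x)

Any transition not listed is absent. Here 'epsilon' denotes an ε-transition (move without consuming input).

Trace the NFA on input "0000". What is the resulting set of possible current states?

{v, w, y}

Start: ε-closure({v}) = {v, w}.
Read '0': v→{v, y}, w→{y}; union {v, y}; ε-closure = {v, w, y}.
Read '0': v→{v, y}, w→{y}, y→∅; union {v, y}; ε-closure = {v, w, y}.
Read '0': v→{v, y}, w→{y}, y→∅; union {v, y}; ε-closure = {v, w, y}.
Read '0': v→{v, y}, w→{y}, y→∅; union {v, y}; ε-closure = {v, w, y}.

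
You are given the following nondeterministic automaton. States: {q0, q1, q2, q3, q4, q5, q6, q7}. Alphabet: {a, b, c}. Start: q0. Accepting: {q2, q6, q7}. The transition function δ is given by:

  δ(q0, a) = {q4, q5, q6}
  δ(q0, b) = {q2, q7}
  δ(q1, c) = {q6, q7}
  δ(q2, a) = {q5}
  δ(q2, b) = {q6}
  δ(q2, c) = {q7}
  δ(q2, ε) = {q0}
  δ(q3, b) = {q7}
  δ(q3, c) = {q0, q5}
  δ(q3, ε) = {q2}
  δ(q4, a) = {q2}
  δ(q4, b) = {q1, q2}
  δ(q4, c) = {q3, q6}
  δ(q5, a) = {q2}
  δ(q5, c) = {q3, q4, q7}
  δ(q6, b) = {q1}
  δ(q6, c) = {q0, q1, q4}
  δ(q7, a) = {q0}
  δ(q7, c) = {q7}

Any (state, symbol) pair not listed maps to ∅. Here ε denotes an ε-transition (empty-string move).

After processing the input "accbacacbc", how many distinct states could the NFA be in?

Start in {q0}.
Read 'a': q0→{q4, q5, q6}; now {q4, q5, q6}.
Read 'c': q4→{q3, q6}, q5→{q3, q4, q7}, q6→{q0, q1, q4}; union {q0, q1, q3, q4, q6, q7}; ε-closure = {q0, q1, q2, q3, q4, q6, q7}.
Read 'c': q0→∅, q1→{q6, q7}, q2→{q7}, q3→{q0, q5}, q4→{q3, q6}, q6→{q0, q1, q4}, q7→{q7}; union {q0, q1, q3, q4, q5, q6, q7}; ε-closure = {q0, q1, q2, q3, q4, q5, q6, q7}.
Read 'b': q0→{q2, q7}, q1→∅, q2→{q6}, q3→{q7}, q4→{q1, q2}, q5→∅, q6→{q1}, q7→∅; union {q1, q2, q6, q7}; ε-closure = {q0, q1, q2, q6, q7}.
Read 'a': q0→{q4, q5, q6}, q1→∅, q2→{q5}, q6→∅, q7→{q0}; now {q0, q4, q5, q6}.
Read 'c': q0→∅, q4→{q3, q6}, q5→{q3, q4, q7}, q6→{q0, q1, q4}; union {q0, q1, q3, q4, q6, q7}; ε-closure = {q0, q1, q2, q3, q4, q6, q7}.
Read 'a': q0→{q4, q5, q6}, q1→∅, q2→{q5}, q3→∅, q4→{q2}, q6→∅, q7→{q0}; now {q0, q2, q4, q5, q6}.
Read 'c': q0→∅, q2→{q7}, q4→{q3, q6}, q5→{q3, q4, q7}, q6→{q0, q1, q4}; union {q0, q1, q3, q4, q6, q7}; ε-closure = {q0, q1, q2, q3, q4, q6, q7}.
Read 'b': q0→{q2, q7}, q1→∅, q2→{q6}, q3→{q7}, q4→{q1, q2}, q6→{q1}, q7→∅; union {q1, q2, q6, q7}; ε-closure = {q0, q1, q2, q6, q7}.
Read 'c': q0→∅, q1→{q6, q7}, q2→{q7}, q6→{q0, q1, q4}, q7→{q7}; now {q0, q1, q4, q6, q7}.
That set has 5 states.

5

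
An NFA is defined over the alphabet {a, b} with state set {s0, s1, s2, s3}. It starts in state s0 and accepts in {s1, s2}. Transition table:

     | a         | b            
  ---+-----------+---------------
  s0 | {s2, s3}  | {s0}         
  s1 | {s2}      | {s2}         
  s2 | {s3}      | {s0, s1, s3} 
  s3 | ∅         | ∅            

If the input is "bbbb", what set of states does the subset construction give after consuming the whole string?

{s0}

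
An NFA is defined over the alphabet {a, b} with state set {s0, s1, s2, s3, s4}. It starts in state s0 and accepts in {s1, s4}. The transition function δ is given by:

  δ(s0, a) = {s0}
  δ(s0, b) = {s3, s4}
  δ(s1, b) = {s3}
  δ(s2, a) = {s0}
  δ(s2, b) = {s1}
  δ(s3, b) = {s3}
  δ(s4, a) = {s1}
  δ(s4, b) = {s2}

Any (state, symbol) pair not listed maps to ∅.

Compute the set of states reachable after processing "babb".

Start in {s0}.
Read 'b': s0→{s3, s4}; now {s3, s4}.
Read 'a': s3→∅, s4→{s1}; now {s1}.
Read 'b': s1→{s3}; now {s3}.
Read 'b': s3→{s3}; now {s3}.

{s3}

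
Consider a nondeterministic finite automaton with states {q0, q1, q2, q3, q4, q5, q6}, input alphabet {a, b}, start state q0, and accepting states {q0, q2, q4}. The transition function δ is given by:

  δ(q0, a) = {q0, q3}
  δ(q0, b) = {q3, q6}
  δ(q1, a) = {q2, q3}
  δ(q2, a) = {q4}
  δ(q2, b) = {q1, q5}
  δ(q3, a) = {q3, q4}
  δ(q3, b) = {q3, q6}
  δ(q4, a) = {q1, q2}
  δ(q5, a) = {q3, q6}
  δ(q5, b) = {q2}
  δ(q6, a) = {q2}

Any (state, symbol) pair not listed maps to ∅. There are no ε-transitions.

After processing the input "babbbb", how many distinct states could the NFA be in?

3

Start in {q0}.
Read 'b': {q0} → {q3, q6}.
Read 'a': {q3, q6} → {q2, q3, q4}.
Read 'b': {q2, q3, q4} → {q1, q3, q5, q6}.
Read 'b': {q1, q3, q5, q6} → {q2, q3, q6}.
Read 'b': {q2, q3, q6} → {q1, q3, q5, q6}.
Read 'b': {q1, q3, q5, q6} → {q2, q3, q6}.
That set has 3 states.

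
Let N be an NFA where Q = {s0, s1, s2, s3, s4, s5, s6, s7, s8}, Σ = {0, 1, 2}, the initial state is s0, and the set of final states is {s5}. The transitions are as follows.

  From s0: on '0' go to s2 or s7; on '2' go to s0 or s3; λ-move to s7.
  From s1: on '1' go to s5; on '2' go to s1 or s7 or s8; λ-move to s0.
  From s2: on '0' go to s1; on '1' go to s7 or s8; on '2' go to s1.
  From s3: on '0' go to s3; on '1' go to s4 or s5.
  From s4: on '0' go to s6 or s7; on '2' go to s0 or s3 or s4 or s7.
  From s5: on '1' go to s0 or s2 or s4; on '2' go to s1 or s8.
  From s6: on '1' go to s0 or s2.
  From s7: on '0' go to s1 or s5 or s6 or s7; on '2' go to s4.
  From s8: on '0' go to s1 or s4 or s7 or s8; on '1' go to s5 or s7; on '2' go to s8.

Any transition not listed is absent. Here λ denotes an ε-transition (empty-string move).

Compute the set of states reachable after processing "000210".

{s0, s1, s5, s6, s7}

Start: ε-closure({s0}) = {s0, s7}.
Read '0': s0→{s2, s7}, s7→{s1, s5, s6, s7}; union {s1, s2, s5, s6, s7}; ε-closure = {s0, s1, s2, s5, s6, s7}.
Read '0': s0→{s2, s7}, s1→∅, s2→{s1}, s5→∅, s6→∅, s7→{s1, s5, s6, s7}; union {s1, s2, s5, s6, s7}; ε-closure = {s0, s1, s2, s5, s6, s7}.
Read '0': s0→{s2, s7}, s1→∅, s2→{s1}, s5→∅, s6→∅, s7→{s1, s5, s6, s7}; union {s1, s2, s5, s6, s7}; ε-closure = {s0, s1, s2, s5, s6, s7}.
Read '2': s0→{s0, s3}, s1→{s1, s7, s8}, s2→{s1}, s5→{s1, s8}, s6→∅, s7→{s4}; now {s0, s1, s3, s4, s7, s8}.
Read '1': s0→∅, s1→{s5}, s3→{s4, s5}, s4→∅, s7→∅, s8→{s5, s7}; now {s4, s5, s7}.
Read '0': s4→{s6, s7}, s5→∅, s7→{s1, s5, s6, s7}; union {s1, s5, s6, s7}; ε-closure = {s0, s1, s5, s6, s7}.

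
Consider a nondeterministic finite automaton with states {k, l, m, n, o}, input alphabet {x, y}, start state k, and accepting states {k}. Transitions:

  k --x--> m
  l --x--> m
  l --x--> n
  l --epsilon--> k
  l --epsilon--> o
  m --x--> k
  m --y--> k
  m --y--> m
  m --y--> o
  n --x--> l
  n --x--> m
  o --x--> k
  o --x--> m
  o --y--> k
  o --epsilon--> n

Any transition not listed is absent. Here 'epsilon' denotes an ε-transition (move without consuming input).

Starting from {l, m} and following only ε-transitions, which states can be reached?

{k, l, m, n, o}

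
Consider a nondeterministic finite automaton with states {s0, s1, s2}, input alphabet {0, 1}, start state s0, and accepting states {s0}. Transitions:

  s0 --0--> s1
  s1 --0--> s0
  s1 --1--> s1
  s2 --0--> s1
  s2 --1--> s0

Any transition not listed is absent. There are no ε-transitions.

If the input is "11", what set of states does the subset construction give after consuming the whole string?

∅

Start in {s0}.
Read '1': {s0} → ∅.
The set is empty and remains empty for the remaining 1 symbol.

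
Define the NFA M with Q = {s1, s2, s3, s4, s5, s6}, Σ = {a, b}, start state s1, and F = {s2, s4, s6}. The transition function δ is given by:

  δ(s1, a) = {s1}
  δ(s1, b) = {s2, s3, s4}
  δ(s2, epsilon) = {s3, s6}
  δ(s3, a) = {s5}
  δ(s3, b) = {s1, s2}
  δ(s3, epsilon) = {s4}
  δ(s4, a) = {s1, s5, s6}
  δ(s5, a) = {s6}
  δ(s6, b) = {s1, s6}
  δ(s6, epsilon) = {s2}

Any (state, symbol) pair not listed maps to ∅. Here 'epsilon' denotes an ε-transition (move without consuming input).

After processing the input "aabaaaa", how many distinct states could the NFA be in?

6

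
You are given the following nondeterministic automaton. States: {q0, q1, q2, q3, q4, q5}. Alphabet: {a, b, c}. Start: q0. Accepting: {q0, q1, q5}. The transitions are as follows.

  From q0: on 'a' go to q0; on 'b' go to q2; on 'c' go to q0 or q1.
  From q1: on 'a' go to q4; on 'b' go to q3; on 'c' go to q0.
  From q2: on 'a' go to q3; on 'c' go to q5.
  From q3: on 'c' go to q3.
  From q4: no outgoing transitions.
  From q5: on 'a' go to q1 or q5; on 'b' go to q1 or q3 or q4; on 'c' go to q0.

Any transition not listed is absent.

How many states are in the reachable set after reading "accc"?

Start in {q0}.
Read 'a': q0→{q0}; now {q0}.
Read 'c': q0→{q0, q1}; now {q0, q1}.
Read 'c': q0→{q0, q1}, q1→{q0}; now {q0, q1}.
Read 'c': q0→{q0, q1}, q1→{q0}; now {q0, q1}.
That set has 2 states.

2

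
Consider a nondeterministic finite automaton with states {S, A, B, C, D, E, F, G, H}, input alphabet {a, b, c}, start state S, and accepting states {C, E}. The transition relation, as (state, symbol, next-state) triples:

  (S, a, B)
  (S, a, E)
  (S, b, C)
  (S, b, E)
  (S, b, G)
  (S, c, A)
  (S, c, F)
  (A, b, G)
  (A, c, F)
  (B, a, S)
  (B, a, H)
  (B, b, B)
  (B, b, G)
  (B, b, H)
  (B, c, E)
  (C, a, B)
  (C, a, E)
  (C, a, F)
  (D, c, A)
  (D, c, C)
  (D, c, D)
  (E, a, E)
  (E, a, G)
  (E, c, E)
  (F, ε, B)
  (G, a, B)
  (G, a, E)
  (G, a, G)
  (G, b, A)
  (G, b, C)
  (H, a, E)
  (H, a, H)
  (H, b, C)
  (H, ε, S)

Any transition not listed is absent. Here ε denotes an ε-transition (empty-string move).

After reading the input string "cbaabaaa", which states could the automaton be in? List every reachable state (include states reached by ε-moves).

Start in {S}.
Read 'c': S→{A, F}; union {A, F}; ε-closure = {A, B, F}.
Read 'b': A→{G}, B→{B, G, H}, F→∅; union {B, G, H}; ε-closure = {S, B, G, H}.
Read 'a': S→{B, E}, B→{S, H}, G→{B, E, G}, H→{E, H}; now {S, B, E, G, H}.
Read 'a': S→{B, E}, B→{S, H}, E→{E, G}, G→{B, E, G}, H→{E, H}; now {S, B, E, G, H}.
Read 'b': S→{C, E, G}, B→{B, G, H}, E→∅, G→{A, C}, H→{C}; union {A, B, C, E, G, H}; ε-closure = {S, A, B, C, E, G, H}.
Read 'a': S→{B, E}, A→∅, B→{S, H}, C→{B, E, F}, E→{E, G}, G→{B, E, G}, H→{E, H}; now {S, B, E, F, G, H}.
Read 'a': S→{B, E}, B→{S, H}, E→{E, G}, F→∅, G→{B, E, G}, H→{E, H}; now {S, B, E, G, H}.
Read 'a': S→{B, E}, B→{S, H}, E→{E, G}, G→{B, E, G}, H→{E, H}; now {S, B, E, G, H}.

{S, B, E, G, H}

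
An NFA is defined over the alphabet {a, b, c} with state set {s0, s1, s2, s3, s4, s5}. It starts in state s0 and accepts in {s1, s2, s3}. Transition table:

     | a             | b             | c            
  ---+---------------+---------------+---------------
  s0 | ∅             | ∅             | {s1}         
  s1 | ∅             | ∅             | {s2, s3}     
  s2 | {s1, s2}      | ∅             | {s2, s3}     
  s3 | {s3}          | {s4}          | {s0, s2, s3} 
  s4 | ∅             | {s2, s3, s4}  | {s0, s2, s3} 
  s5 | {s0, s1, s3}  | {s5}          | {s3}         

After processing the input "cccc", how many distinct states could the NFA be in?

4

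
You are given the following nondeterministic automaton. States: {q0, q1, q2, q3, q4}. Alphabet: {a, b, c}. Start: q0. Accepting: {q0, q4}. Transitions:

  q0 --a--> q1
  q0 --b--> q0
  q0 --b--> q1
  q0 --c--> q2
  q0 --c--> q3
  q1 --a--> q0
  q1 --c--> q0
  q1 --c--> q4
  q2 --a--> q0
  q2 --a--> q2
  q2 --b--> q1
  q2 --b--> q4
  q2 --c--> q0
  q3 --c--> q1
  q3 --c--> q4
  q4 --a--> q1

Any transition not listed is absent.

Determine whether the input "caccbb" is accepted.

Start in {q0}.
Read 'c': {q0} → {q2, q3}.
Read 'a': {q2, q3} → {q0, q2}.
Read 'c': {q0, q2} → {q0, q2, q3}.
Read 'c': {q0, q2, q3} → {q0, q1, q2, q3, q4}.
Read 'b': {q0, q1, q2, q3, q4} → {q0, q1, q4}.
Read 'b': {q0, q1, q4} → {q0, q1}.
The final set {q0, q1} contains the accepting state q0.

Yes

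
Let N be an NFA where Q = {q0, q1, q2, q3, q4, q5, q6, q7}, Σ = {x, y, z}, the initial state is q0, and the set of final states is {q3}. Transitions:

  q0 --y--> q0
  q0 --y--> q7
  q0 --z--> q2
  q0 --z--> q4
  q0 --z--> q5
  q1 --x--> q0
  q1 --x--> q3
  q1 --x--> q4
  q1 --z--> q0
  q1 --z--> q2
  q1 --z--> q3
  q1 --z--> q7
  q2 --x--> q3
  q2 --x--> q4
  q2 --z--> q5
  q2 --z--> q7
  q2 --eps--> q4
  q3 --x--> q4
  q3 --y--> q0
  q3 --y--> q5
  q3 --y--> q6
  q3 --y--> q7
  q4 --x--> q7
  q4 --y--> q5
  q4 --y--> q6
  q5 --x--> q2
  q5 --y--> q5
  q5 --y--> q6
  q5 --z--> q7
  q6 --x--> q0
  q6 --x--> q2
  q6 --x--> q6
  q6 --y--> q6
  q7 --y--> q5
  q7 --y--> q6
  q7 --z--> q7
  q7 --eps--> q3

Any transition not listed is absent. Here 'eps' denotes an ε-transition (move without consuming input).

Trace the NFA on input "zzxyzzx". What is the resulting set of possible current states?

{q4}

Start in {q0}.
Read 'z': {q0} → {q2, q4, q5}.
Read 'z': {q2, q4, q5} → {q3, q5, q7}.
Read 'x': {q3, q5, q7} → {q2, q4}.
Read 'y': {q2, q4} → {q5, q6}.
Read 'z': {q5, q6} → {q3, q7}.
Read 'z': {q3, q7} → {q3, q7}.
Read 'x': {q3, q7} → {q4}.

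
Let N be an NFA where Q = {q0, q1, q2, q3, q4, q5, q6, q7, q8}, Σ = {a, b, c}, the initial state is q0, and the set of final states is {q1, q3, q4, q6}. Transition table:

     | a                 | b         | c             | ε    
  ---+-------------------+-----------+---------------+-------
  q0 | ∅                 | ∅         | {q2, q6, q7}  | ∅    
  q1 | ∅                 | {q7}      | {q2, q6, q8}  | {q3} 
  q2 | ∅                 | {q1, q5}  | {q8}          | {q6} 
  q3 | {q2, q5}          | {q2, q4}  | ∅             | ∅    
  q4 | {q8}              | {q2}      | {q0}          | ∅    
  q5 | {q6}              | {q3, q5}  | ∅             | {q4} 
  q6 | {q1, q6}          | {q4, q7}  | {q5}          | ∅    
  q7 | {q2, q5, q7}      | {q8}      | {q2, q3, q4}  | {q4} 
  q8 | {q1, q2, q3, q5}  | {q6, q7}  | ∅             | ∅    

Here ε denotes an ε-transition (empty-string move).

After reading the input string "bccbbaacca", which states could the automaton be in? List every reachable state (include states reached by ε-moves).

∅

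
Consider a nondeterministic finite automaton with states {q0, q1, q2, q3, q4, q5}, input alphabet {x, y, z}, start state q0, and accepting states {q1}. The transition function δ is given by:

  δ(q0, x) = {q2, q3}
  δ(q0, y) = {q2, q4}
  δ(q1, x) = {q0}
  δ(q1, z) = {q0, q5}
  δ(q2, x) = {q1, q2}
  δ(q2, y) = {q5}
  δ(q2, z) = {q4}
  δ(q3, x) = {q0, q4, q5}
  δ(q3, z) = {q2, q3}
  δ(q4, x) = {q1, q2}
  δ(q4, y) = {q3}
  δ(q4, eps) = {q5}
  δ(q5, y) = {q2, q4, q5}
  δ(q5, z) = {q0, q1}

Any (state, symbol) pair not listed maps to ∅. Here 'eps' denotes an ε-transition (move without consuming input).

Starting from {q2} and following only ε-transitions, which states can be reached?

Begin with {q2}.
No ε-moves leave this set, so the closure equals the set itself.

{q2}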